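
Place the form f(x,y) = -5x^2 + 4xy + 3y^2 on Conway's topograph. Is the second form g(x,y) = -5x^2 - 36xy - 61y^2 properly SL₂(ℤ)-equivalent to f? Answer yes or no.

D₁ = 76, D₂ = 76
river cycle of f (length 6): (3, 8, -1), (-1, 8, 3), (3, 4, -5), (-5, 6, 2), (2, 6, -5), (-5, 4, 3)
river cycle of g (length 6): (-5, 4, 3), (3, 8, -1), (-1, 8, 3), (3, 4, -5), (-5, 6, 2), (2, 6, -5)
cycles coincide ⇒ equivalent

yes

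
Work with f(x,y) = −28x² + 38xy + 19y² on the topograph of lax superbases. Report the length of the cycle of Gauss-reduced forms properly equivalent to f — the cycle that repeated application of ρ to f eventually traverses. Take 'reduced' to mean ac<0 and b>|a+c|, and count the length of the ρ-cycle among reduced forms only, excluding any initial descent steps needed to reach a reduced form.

D = 3572, ⌊√D⌋ = 59
river: ρ → (19,38,-28)
river: ρ → (-28,18,29)
river: ρ → (29,40,-17)
river: ρ → (-17,28,41)
river: ρ → (41,54,-4)
river: ρ → (-4,58,13)
river: ρ → (13,46,-28)
river: ρ → (-28,10,31)
river: ρ → (31,52,-7)
river: ρ → (-7,46,52)
river: ρ → (52,58,-1)
river: ρ → (-1,58,52)
river: ρ → (52,46,-7)
river: ρ → (-7,52,31)
river: ρ → (31,10,-28)
river: ρ → (-28,46,13)
river: ρ → (13,58,-4)
river: ρ → (-4,54,41)
river: ρ → (41,28,-17)
river: ρ → (-17,40,29)
river: ρ → (29,18,-28)
river: ρ → (-28,38,19)
ρ-cycle length = 22 (tail of 0 descent steps not counted)

22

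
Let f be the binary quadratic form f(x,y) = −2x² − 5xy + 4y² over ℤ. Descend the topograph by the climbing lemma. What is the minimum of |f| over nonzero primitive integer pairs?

descent: ρ → (4,5,-2)  [lands on river]
river: ρ → (-2,7,1)
river: ρ → (1,7,-2)
river: ρ → (-2,5,4)
river: ρ → (4,3,-3)
river: ρ → (-3,3,4)
closes: descent 1, river 6
min |a| on river = 1

1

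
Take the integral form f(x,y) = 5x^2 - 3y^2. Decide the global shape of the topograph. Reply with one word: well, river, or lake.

D = b²−4ac = 0² − 4·5·(-3) = 60
D > 0 non-square ⇒ indefinite ⇒ periodic river

river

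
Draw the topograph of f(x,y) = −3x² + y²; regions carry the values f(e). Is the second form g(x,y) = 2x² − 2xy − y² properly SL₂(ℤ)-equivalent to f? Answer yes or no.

D₁ = 12, D₂ = 12
river cycle of f (length 2): (1, 2, -2), (-2, 2, 1)
river cycle of g (length 2): (-1, 2, 2), (2, 2, -1)
cycles differ ⇒ inequivalent

no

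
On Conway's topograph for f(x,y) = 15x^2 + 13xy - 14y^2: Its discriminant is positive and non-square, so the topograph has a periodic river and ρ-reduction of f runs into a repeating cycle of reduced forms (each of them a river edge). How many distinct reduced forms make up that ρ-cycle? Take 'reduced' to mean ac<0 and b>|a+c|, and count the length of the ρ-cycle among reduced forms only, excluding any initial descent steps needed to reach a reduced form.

D = 1009, ⌊√D⌋ = 31
river: ρ → (-14,15,14)
river: ρ → (14,13,-15)
river: ρ → (-15,17,12)
river: ρ → (12,31,-1)
river: ρ → (-1,31,12)
river: ρ → (12,17,-15)
river: ρ → (-15,13,14)
river: ρ → (14,15,-14)
river: ρ → (-14,13,15)
river: ρ → (15,17,-12)
river: ρ → (-12,31,1)
river: ρ → (1,31,-12)
river: ρ → (-12,17,15)
river: ρ → (15,13,-14)
ρ-cycle length = 14 (tail of 0 descent steps not counted)

14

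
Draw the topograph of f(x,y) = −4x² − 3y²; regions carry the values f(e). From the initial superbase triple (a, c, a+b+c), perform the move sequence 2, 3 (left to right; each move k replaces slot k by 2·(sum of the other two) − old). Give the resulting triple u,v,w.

start (-4,-3,-7) = (f(1,0),f(0,1),f(1,1))
replace slot 2: 2·((-4)+(-7)) − (-3) = -19 → (-4,-19,-7)
replace slot 3: 2·((-4)+(-19)) − (-7) = -39 → (-4,-19,-39)

-4,-19,-39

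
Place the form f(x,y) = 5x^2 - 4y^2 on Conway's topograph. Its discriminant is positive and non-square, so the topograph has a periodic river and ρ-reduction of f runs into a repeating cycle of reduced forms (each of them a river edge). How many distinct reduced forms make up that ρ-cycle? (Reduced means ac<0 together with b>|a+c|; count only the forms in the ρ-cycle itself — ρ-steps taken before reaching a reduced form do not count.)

D = 80, ⌊√D⌋ = 8
descent: ρ → (-4,8,1)  [lands on river]
river: ρ → (1,8,-4)
ρ-cycle length = 2 (tail of 1 descent step not counted)

2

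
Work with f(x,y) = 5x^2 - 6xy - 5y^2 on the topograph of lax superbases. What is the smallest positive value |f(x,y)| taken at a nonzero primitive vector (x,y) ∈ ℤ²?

descent: ρ → (-5,6,5)  [lands on river]
river: ρ → (5,4,-6)
river: ρ → (-6,8,3)
river: ρ → (3,10,-3)
river: ρ → (-3,8,6)
river: ρ → (6,4,-5)
closes: descent 1, river 6
min |a| on river = 3

3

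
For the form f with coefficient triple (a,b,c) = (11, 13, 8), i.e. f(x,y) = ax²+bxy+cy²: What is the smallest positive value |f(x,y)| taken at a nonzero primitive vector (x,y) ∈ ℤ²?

translate: b→-9 (≡13 mod 22), so (11,13,8)→(11,-9,6)
flip: (11,-9,6)→(6,9,11)
translate: b→-3 (≡9 mod 12), so (6,9,11)→(6,-3,8)
reduced (well bottom): (6,-3,8) with a≤c, −a<b≤a
well minimum = a = 6

6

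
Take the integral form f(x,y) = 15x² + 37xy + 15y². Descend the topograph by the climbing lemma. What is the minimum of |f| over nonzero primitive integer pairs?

descent: ρ → (15,-7,-7)
descent: ρ → (-7,21,1)  [lands on river]
river: ρ → (1,21,-7)
closes: descent 2, river 2
min |a| on river = 1

1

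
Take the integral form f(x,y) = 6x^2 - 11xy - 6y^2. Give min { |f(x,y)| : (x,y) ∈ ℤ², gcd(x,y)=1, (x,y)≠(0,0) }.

descent: ρ → (-6,11,6)  [lands on river]
river: ρ → (6,13,-4)
river: ρ → (-4,11,9)
river: ρ → (9,7,-6)
river: ρ → (-6,5,10)
river: ρ → (10,15,-1)
river: ρ → (-1,15,10)
river: ρ → (10,5,-6)
river: ρ → (-6,7,9)
river: ρ → (9,11,-4)
river: ρ → (-4,13,6)
river: ρ → (6,11,-6)
river: ρ → (-6,13,4)
river: ρ → (4,11,-9)
river: ρ → (-9,7,6)
river: ρ → (6,5,-10)
river: ρ → (-10,15,1)
river: ρ → (1,15,-10)
river: ρ → (-10,5,6)
river: ρ → (6,7,-9)
river: ρ → (-9,11,4)
river: ρ → (4,13,-6)
closes: descent 1, river 22
min |a| on river = 1

1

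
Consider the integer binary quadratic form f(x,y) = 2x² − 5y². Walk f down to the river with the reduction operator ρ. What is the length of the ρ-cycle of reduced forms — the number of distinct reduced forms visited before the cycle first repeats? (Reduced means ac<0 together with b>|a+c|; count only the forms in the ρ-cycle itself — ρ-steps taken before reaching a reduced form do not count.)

D = 40, ⌊√D⌋ = 6
descent: ρ → (-5,0,2)
descent: ρ → (2,4,-3)  [lands on river]
river: ρ → (-3,2,3)
river: ρ → (3,4,-2)
river: ρ → (-2,4,3)
river: ρ → (3,2,-3)
river: ρ → (-3,4,2)
ρ-cycle length = 6 (tail of 2 descent steps not counted)

6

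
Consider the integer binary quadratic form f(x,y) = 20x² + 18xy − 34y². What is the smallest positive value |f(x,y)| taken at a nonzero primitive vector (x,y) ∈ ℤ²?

river: ρ → (-34,50,4)
river: ρ → (4,54,-8)
river: ρ → (-8,42,40)
river: ρ → (40,38,-10)
river: ρ → (-10,42,32)
river: ρ → (32,22,-20)
river: ρ → (-20,18,34)
river: ρ → (34,50,-4)
river: ρ → (-4,54,8)
river: ρ → (8,42,-40)
river: ρ → (-40,38,10)
river: ρ → (10,42,-32)
river: ρ → (-32,22,20)
river: ρ → (20,18,-34)
closes: descent 0, river 14
min |a| on river = 4

4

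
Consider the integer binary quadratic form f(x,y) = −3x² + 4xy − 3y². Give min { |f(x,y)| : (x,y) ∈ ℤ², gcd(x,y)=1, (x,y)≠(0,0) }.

translate: b→2 (≡-4 mod 6), so (3,-4,3)→(3,2,2)
flip: (3,2,2)→(2,-2,3)
translate: b→2 (≡-2 mod 4), so (2,-2,3)→(2,2,3)
reduced (well bottom): (2,2,3) with a≤c, −a<b≤a
well minimum |f| = |-2| = 2 (negative-definite)

2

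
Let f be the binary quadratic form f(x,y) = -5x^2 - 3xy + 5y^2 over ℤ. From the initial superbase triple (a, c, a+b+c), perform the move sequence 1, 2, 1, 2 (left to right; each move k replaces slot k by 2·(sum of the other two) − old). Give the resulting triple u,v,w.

start (-5,5,-3) = (f(1,0),f(0,1),f(1,1))
replace slot 1: 2·(5+(-3)) − (-5) = 9 → (9,5,-3)
replace slot 2: 2·(9+(-3)) − 5 = 7 → (9,7,-3)
replace slot 1: 2·(7+(-3)) − 9 = -1 → (-1,7,-3)
replace slot 2: 2·((-1)+(-3)) − 7 = -15 → (-1,-15,-3)

-1,-15,-3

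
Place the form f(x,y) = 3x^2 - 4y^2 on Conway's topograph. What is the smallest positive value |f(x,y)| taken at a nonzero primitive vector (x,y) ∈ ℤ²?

descent: ρ → (-4,0,3)
descent: ρ → (3,6,-1)  [lands on river]
river: ρ → (-1,6,3)
closes: descent 2, river 2
min |a| on river = 1

1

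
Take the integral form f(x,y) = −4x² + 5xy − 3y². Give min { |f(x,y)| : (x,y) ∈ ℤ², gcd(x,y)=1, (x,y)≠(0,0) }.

translate: b→3 (≡-5 mod 8), so (4,-5,3)→(4,3,2)
flip: (4,3,2)→(2,-3,4)
translate: b→1 (≡-3 mod 4), so (2,-3,4)→(2,1,3)
reduced (well bottom): (2,1,3) with a≤c, −a<b≤a
well minimum |f| = |-2| = 2 (negative-definite)

2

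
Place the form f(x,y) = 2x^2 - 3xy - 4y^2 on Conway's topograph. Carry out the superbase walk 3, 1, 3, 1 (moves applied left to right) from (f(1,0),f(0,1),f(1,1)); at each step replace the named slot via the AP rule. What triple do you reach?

start (2,-4,-5) = (f(1,0),f(0,1),f(1,1))
replace slot 3: 2·(2+(-4)) − (-5) = 1 → (2,-4,1)
replace slot 1: 2·((-4)+1) − 2 = -8 → (-8,-4,1)
replace slot 3: 2·((-8)+(-4)) − 1 = -25 → (-8,-4,-25)
replace slot 1: 2·((-4)+(-25)) − (-8) = -50 → (-50,-4,-25)

-50,-4,-25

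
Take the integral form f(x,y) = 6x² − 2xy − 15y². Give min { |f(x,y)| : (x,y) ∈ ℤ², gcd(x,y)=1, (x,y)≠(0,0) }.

descent: ρ → (-15,2,6)
descent: ρ → (6,10,-11)  [lands on river]
river: ρ → (-11,12,5)
river: ρ → (5,18,-2)
river: ρ → (-2,18,5)
river: ρ → (5,12,-11)
river: ρ → (-11,10,6)
river: ρ → (6,14,-7)
river: ρ → (-7,14,6)
closes: descent 2, river 8
min |a| on river = 2

2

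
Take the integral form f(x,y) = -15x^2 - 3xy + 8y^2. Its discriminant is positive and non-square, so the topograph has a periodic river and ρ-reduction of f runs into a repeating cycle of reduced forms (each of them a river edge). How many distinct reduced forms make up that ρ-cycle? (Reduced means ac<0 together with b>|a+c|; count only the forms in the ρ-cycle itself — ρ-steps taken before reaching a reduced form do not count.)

D = 489, ⌊√D⌋ = 22
descent: ρ → (8,19,-4)  [lands on river]
river: ρ → (-4,21,3)
river: ρ → (3,21,-4)
river: ρ → (-4,19,8)
river: ρ → (8,13,-10)
river: ρ → (-10,7,11)
river: ρ → (11,15,-6)
river: ρ → (-6,21,2)
river: ρ → (2,19,-16)
river: ρ → (-16,13,5)
river: ρ → (5,17,-10)
river: ρ → (-10,3,12)
river: ρ → (12,21,-1)
river: ρ → (-1,21,12)
river: ρ → (12,3,-10)
river: ρ → (-10,17,5)
river: ρ → (5,13,-16)
river: ρ → (-16,19,2)
river: ρ → (2,21,-6)
river: ρ → (-6,15,11)
river: ρ → (11,7,-10)
river: ρ → (-10,13,8)
ρ-cycle length = 22 (tail of 1 descent step not counted)

22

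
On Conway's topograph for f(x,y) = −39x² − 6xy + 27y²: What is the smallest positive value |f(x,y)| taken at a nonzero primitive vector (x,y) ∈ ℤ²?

descent: ρ → (27,60,-6)  [lands on river]
river: ρ → (-6,60,27)
river: ρ → (27,48,-18)
river: ρ → (-18,60,9)
river: ρ → (9,48,-54)
river: ρ → (-54,60,3)
river: ρ → (3,60,-54)
river: ρ → (-54,48,9)
river: ρ → (9,60,-18)
river: ρ → (-18,48,27)
closes: descent 1, river 10
min |a| on river = 3

3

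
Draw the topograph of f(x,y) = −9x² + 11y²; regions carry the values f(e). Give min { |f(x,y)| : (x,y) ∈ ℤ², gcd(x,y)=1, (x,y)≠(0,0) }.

descent: ρ → (11,0,-9)
descent: ρ → (-9,18,2)  [lands on river]
river: ρ → (2,18,-9)
closes: descent 2, river 2
min |a| on river = 2

2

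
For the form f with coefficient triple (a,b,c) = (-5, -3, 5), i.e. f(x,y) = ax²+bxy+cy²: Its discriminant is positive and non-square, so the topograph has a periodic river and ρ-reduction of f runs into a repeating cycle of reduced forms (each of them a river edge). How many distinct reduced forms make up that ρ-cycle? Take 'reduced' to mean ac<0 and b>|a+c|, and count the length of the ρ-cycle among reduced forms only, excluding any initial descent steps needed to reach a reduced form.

D = 109, ⌊√D⌋ = 10
descent: ρ → (5,3,-5)  [lands on river]
river: ρ → (-5,7,3)
river: ρ → (3,5,-7)
river: ρ → (-7,9,1)
river: ρ → (1,9,-7)
river: ρ → (-7,5,3)
river: ρ → (3,7,-5)
river: ρ → (-5,3,5)
river: ρ → (5,7,-3)
river: ρ → (-3,5,7)
river: ρ → (7,9,-1)
river: ρ → (-1,9,7)
river: ρ → (7,5,-3)
river: ρ → (-3,7,5)
ρ-cycle length = 14 (tail of 1 descent step not counted)

14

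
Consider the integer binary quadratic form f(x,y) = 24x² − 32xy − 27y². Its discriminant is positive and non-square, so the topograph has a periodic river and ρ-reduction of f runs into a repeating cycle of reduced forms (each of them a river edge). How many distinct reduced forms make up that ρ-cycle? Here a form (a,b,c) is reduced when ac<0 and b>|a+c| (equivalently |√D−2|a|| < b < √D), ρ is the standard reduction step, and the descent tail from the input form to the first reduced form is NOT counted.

D = 3616, ⌊√D⌋ = 60
descent: ρ → (-27,32,24)  [lands on river]
river: ρ → (24,16,-35)
river: ρ → (-35,54,5)
river: ρ → (5,56,-24)
river: ρ → (-24,40,21)
river: ρ → (21,44,-20)
river: ρ → (-20,36,29)
river: ρ → (29,22,-27)
ρ-cycle length = 8 (tail of 1 descent step not counted)

8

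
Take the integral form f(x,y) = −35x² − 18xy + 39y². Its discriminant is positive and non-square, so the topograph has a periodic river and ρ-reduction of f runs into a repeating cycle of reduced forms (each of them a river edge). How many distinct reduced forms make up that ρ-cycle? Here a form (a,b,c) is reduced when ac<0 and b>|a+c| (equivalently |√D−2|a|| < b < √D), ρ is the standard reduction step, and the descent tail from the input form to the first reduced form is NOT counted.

D = 5784, ⌊√D⌋ = 76
descent: ρ → (39,18,-35)  [lands on river]
river: ρ → (-35,52,22)
river: ρ → (22,36,-51)
river: ρ → (-51,66,7)
river: ρ → (7,74,-11)
river: ρ → (-11,58,55)
river: ρ → (55,52,-14)
river: ρ → (-14,60,39)
ρ-cycle length = 8 (tail of 1 descent step not counted)

8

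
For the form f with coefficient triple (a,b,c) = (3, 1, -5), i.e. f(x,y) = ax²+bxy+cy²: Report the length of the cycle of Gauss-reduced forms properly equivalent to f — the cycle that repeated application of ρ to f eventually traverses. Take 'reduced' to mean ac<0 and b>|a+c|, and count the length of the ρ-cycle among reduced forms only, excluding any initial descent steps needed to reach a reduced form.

D = 61, ⌊√D⌋ = 7
descent: ρ → (-5,-1,3)
descent: ρ → (3,7,-1)  [lands on river]
river: ρ → (-1,7,3)
river: ρ → (3,5,-3)
river: ρ → (-3,7,1)
river: ρ → (1,7,-3)
river: ρ → (-3,5,3)
ρ-cycle length = 6 (tail of 2 descent steps not counted)

6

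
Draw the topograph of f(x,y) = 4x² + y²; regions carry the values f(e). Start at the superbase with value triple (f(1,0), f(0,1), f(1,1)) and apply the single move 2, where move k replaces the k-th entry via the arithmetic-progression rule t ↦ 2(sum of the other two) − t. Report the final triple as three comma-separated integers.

start (4,1,5) = (f(1,0),f(0,1),f(1,1))
replace slot 2: 2·(4+5) − 1 = 17 → (4,17,5)

4,17,5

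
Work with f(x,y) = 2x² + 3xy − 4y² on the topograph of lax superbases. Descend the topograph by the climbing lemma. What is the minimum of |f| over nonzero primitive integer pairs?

river: ρ → (-4,5,1)
river: ρ → (1,5,-4)
river: ρ → (-4,3,2)
river: ρ → (2,5,-2)
river: ρ → (-2,3,4)
river: ρ → (4,5,-1)
river: ρ → (-1,5,4)
river: ρ → (4,3,-2)
river: ρ → (-2,5,2)
river: ρ → (2,3,-4)
closes: descent 0, river 10
min |a| on river = 1

1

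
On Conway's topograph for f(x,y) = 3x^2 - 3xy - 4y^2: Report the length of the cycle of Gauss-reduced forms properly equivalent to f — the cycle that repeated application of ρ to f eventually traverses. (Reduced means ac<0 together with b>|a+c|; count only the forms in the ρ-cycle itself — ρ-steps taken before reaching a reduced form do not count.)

D = 57, ⌊√D⌋ = 7
descent: ρ → (-4,3,3)  [lands on river]
river: ρ → (3,3,-4)
river: ρ → (-4,5,2)
river: ρ → (2,7,-1)
river: ρ → (-1,7,2)
river: ρ → (2,5,-4)
ρ-cycle length = 6 (tail of 1 descent step not counted)

6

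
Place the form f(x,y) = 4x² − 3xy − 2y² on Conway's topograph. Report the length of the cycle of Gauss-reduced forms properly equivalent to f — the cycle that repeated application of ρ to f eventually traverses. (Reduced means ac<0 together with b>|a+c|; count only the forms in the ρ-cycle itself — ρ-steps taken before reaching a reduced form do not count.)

D = 41, ⌊√D⌋ = 6
descent: ρ → (-2,3,4)  [lands on river]
river: ρ → (4,5,-1)
river: ρ → (-1,5,4)
river: ρ → (4,3,-2)
river: ρ → (-2,5,2)
river: ρ → (2,3,-4)
river: ρ → (-4,5,1)
river: ρ → (1,5,-4)
river: ρ → (-4,3,2)
river: ρ → (2,5,-2)
ρ-cycle length = 10 (tail of 1 descent step not counted)

10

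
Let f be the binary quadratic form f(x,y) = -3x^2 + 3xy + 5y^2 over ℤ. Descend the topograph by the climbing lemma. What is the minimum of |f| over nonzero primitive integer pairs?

river: ρ → (5,7,-1)
river: ρ → (-1,7,5)
river: ρ → (5,3,-3)
river: ρ → (-3,3,5)
closes: descent 0, river 4
min |a| on river = 1

1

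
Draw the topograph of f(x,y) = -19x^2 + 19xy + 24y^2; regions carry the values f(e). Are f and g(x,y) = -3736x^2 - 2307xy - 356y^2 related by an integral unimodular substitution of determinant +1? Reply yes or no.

D₁ = 2185, D₂ = 2185
river cycle of f (length 34): (24, 29, -14), (-14, 27, 26), (26, 25, -15), (-15, 35, 16), (16, 29, -21), (-21, 13, 24), (24, 35, -10), (-10, 45, 4), (4, 43, -21), (-21, 41, 6), … (24 more)
river cycle of g (length 34): (-19, 19, 24), (24, 29, -14), (-14, 27, 26), (26, 25, -15), (-15, 35, 16), (16, 29, -21), (-21, 13, 24), (24, 35, -10), (-10, 45, 4), (4, 43, -21), … (24 more)
cycles coincide ⇒ equivalent

yes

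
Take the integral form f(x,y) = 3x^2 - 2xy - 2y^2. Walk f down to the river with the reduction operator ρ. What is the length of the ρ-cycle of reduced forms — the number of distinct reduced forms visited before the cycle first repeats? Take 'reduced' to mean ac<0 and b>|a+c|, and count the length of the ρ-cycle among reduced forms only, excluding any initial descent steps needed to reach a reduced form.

D = 28, ⌊√D⌋ = 5
descent: ρ → (-2,2,3)  [lands on river]
river: ρ → (3,4,-1)
river: ρ → (-1,4,3)
river: ρ → (3,2,-2)
ρ-cycle length = 4 (tail of 1 descent step not counted)

4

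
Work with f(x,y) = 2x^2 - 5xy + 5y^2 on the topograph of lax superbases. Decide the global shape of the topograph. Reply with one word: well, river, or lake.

D = b²−4ac = (-5)² − 4·2·5 = -15
D < 0 ⇒ definite ⇒ every region one sign ⇒ single well

well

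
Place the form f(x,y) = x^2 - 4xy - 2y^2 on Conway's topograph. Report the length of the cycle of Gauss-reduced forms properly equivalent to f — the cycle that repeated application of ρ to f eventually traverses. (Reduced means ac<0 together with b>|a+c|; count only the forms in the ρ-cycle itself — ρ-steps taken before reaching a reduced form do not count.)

D = 24, ⌊√D⌋ = 4
descent: ρ → (-2,4,1)  [lands on river]
river: ρ → (1,4,-2)
ρ-cycle length = 2 (tail of 1 descent step not counted)

2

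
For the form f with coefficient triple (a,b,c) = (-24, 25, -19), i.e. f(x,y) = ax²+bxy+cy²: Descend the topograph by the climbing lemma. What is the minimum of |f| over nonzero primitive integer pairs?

translate: b→23 (≡-25 mod 48), so (24,-25,19)→(24,23,18)
flip: (24,23,18)→(18,-23,24)
translate: b→13 (≡-23 mod 36), so (18,-23,24)→(18,13,19)
reduced (well bottom): (18,13,19) with a≤c, −a<b≤a
well minimum |f| = |-18| = 18 (negative-definite)

18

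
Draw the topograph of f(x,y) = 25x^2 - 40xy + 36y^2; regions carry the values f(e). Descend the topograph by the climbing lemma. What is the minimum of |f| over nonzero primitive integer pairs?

translate: b→10 (≡-40 mod 50), so (25,-40,36)→(25,10,21)
flip: (25,10,21)→(21,-10,25)
reduced (well bottom): (21,-10,25) with a≤c, −a<b≤a
well minimum = a = 21

21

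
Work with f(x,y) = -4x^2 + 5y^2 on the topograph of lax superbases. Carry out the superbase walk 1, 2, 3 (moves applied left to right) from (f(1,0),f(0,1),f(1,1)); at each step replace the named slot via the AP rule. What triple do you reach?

start (-4,5,1) = (f(1,0),f(0,1),f(1,1))
replace slot 1: 2·(5+1) − (-4) = 16 → (16,5,1)
replace slot 2: 2·(16+1) − 5 = 29 → (16,29,1)
replace slot 3: 2·(16+29) − 1 = 89 → (16,29,89)

16,29,89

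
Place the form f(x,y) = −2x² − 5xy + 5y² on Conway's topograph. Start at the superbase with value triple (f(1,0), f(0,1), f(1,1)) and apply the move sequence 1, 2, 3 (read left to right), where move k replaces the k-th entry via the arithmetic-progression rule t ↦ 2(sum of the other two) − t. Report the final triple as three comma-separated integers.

start (-2,5,-2) = (f(1,0),f(0,1),f(1,1))
replace slot 1: 2·(5+(-2)) − (-2) = 8 → (8,5,-2)
replace slot 2: 2·(8+(-2)) − 5 = 7 → (8,7,-2)
replace slot 3: 2·(8+7) − (-2) = 32 → (8,7,32)

8,7,32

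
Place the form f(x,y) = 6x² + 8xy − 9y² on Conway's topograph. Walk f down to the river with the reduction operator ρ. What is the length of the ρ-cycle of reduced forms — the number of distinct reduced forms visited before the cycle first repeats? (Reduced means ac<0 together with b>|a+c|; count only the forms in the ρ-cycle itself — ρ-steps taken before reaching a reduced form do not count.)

D = 280, ⌊√D⌋ = 16
river: ρ → (-9,10,5)
river: ρ → (5,10,-9)
river: ρ → (-9,8,6)
river: ρ → (6,16,-1)
river: ρ → (-1,16,6)
river: ρ → (6,8,-9)
ρ-cycle length = 6 (tail of 0 descent steps not counted)

6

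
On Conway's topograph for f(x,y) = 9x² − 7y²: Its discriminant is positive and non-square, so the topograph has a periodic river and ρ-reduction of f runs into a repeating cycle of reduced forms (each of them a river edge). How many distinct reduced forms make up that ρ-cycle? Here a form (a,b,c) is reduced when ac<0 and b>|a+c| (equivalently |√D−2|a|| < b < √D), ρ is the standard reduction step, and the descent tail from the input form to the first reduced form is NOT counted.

D = 252, ⌊√D⌋ = 15
descent: ρ → (-7,14,2)  [lands on river]
river: ρ → (2,14,-7)
ρ-cycle length = 2 (tail of 1 descent step not counted)

2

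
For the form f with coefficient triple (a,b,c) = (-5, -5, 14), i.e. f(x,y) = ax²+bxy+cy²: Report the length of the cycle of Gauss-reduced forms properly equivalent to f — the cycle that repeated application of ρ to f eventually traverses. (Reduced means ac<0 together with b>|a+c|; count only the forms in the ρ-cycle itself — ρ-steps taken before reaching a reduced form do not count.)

D = 305, ⌊√D⌋ = 17
descent: ρ → (14,5,-5)
descent: ρ → (-5,15,4)  [lands on river]
river: ρ → (4,17,-1)
river: ρ → (-1,17,4)
river: ρ → (4,15,-5)
ρ-cycle length = 4 (tail of 2 descent steps not counted)

4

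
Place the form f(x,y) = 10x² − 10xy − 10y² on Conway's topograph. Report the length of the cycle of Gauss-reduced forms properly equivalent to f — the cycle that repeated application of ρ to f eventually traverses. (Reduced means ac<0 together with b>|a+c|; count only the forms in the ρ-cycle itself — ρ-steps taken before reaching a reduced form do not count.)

D = 500, ⌊√D⌋ = 22
descent: ρ → (-10,10,10)  [lands on river]
river: ρ → (10,10,-10)
ρ-cycle length = 2 (tail of 1 descent step not counted)

2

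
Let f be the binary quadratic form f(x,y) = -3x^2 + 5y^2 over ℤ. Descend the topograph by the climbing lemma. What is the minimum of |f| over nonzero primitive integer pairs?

descent: ρ → (5,0,-3)
descent: ρ → (-3,6,2)  [lands on river]
river: ρ → (2,6,-3)
closes: descent 2, river 2
min |a| on river = 2

2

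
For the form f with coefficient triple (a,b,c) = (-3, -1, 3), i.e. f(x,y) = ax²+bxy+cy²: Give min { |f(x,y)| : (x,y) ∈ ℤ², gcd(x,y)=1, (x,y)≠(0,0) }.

descent: ρ → (3,1,-3)  [lands on river]
river: ρ → (-3,5,1)
river: ρ → (1,5,-3)
river: ρ → (-3,1,3)
river: ρ → (3,5,-1)
river: ρ → (-1,5,3)
closes: descent 1, river 6
min |a| on river = 1

1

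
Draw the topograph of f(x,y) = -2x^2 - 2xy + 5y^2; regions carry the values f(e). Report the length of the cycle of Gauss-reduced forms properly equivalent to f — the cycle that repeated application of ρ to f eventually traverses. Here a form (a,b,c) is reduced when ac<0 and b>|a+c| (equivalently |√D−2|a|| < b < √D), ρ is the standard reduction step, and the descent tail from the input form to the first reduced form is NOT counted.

D = 44, ⌊√D⌋ = 6
descent: ρ → (5,2,-2)
descent: ρ → (-2,6,1)  [lands on river]
river: ρ → (1,6,-2)
ρ-cycle length = 2 (tail of 2 descent steps not counted)

2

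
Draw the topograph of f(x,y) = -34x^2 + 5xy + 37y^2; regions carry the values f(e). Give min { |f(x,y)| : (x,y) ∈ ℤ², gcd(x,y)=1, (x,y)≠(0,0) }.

river: ρ → (37,69,-2)
river: ρ → (-2,71,2)
river: ρ → (2,69,-37)
river: ρ → (-37,5,34)
river: ρ → (34,63,-8)
river: ρ → (-8,65,26)
river: ρ → (26,39,-34)
river: ρ → (-34,29,31)
river: ρ → (31,33,-32)
river: ρ → (-32,31,32)
river: ρ → (32,33,-31)
river: ρ → (-31,29,34)
river: ρ → (34,39,-26)
river: ρ → (-26,65,8)
river: ρ → (8,63,-34)
river: ρ → (-34,5,37)
closes: descent 0, river 16
min |a| on river = 2

2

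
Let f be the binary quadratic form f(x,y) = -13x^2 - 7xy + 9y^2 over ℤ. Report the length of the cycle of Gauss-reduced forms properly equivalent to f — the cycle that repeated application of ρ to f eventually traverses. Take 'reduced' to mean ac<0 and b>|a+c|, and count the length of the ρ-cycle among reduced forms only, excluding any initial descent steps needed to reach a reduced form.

D = 517, ⌊√D⌋ = 22
descent: ρ → (9,7,-13)  [lands on river]
river: ρ → (-13,19,3)
river: ρ → (3,17,-19)
river: ρ → (-19,21,1)
river: ρ → (1,21,-19)
river: ρ → (-19,17,3)
river: ρ → (3,19,-13)
river: ρ → (-13,7,9)
river: ρ → (9,11,-11)
river: ρ → (-11,11,9)
ρ-cycle length = 10 (tail of 1 descent step not counted)

10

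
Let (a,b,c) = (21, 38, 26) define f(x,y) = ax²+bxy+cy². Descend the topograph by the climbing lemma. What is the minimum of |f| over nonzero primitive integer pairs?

translate: b→-4 (≡38 mod 42), so (21,38,26)→(21,-4,9)
flip: (21,-4,9)→(9,4,21)
reduced (well bottom): (9,4,21) with a≤c, −a<b≤a
well minimum = a = 9

9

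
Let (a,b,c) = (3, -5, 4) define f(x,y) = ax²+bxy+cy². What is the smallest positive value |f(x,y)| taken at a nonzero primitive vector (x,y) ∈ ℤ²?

translate: b→1 (≡-5 mod 6), so (3,-5,4)→(3,1,2)
flip: (3,1,2)→(2,-1,3)
reduced (well bottom): (2,-1,3) with a≤c, −a<b≤a
well minimum = a = 2

2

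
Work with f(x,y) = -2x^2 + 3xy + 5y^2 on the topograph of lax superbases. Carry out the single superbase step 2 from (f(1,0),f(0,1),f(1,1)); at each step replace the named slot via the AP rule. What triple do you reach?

start (-2,5,6) = (f(1,0),f(0,1),f(1,1))
replace slot 2: 2·((-2)+6) − 5 = 3 → (-2,3,6)

-2,3,6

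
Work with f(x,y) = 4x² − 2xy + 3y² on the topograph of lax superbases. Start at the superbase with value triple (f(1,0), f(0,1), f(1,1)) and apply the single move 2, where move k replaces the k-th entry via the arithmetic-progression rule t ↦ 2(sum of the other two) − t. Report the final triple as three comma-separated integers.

start (4,3,5) = (f(1,0),f(0,1),f(1,1))
replace slot 2: 2·(4+5) − 3 = 15 → (4,15,5)

4,15,5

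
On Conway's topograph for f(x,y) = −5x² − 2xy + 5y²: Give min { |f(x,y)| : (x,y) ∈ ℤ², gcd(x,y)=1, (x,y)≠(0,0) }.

descent: ρ → (5,2,-5)  [lands on river]
river: ρ → (-5,8,2)
river: ρ → (2,8,-5)
river: ρ → (-5,2,5)
river: ρ → (5,8,-2)
river: ρ → (-2,8,5)
closes: descent 1, river 6
min |a| on river = 2

2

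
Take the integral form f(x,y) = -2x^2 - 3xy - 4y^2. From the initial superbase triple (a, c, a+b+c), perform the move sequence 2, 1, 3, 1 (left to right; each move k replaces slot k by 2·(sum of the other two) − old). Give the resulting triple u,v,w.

start (-2,-4,-9) = (f(1,0),f(0,1),f(1,1))
replace slot 2: 2·((-2)+(-9)) − (-4) = -18 → (-2,-18,-9)
replace slot 1: 2·((-18)+(-9)) − (-2) = -52 → (-52,-18,-9)
replace slot 3: 2·((-52)+(-18)) − (-9) = -131 → (-52,-18,-131)
replace slot 1: 2·((-18)+(-131)) − (-52) = -246 → (-246,-18,-131)

-246,-18,-131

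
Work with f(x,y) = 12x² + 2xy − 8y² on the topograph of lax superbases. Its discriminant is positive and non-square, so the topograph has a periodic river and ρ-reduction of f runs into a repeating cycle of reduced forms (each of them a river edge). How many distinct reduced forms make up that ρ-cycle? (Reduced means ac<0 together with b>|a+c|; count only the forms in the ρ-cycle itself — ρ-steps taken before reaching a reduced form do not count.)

D = 388, ⌊√D⌋ = 19
descent: ρ → (-8,14,6)  [lands on river]
river: ρ → (6,10,-12)
river: ρ → (-12,14,4)
river: ρ → (4,18,-4)
river: ρ → (-4,14,12)
river: ρ → (12,10,-6)
river: ρ → (-6,14,8)
river: ρ → (8,18,-2)
river: ρ → (-2,18,8)
river: ρ → (8,14,-6)
river: ρ → (-6,10,12)
river: ρ → (12,14,-4)
river: ρ → (-4,18,4)
river: ρ → (4,14,-12)
river: ρ → (-12,10,6)
river: ρ → (6,14,-8)
river: ρ → (-8,18,2)
river: ρ → (2,18,-8)
ρ-cycle length = 18 (tail of 1 descent step not counted)

18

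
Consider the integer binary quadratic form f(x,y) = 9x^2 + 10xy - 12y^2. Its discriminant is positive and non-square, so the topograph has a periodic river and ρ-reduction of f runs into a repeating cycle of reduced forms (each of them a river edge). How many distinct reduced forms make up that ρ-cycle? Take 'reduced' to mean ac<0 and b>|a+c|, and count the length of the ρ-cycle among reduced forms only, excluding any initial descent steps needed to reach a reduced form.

D = 532, ⌊√D⌋ = 23
river: ρ → (-12,14,7)
river: ρ → (7,14,-12)
river: ρ → (-12,10,9)
river: ρ → (9,8,-13)
river: ρ → (-13,18,4)
river: ρ → (4,22,-3)
river: ρ → (-3,20,11)
river: ρ → (11,2,-12)
river: ρ → (-12,22,1)
river: ρ → (1,22,-12)
river: ρ → (-12,2,11)
river: ρ → (11,20,-3)
river: ρ → (-3,22,4)
river: ρ → (4,18,-13)
river: ρ → (-13,8,9)
river: ρ → (9,10,-12)
ρ-cycle length = 16 (tail of 0 descent steps not counted)

16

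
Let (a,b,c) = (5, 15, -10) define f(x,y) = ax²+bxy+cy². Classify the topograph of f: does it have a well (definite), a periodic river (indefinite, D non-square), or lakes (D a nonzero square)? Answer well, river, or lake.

D = b²−4ac = 15² − 4·5·(-10) = 425
D > 0 non-square ⇒ indefinite ⇒ periodic river

river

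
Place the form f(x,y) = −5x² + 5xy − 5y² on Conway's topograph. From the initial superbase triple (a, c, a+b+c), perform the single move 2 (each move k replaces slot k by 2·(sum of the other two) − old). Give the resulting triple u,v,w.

start (-5,-5,-5) = (f(1,0),f(0,1),f(1,1))
replace slot 2: 2·((-5)+(-5)) − (-5) = -15 → (-5,-15,-5)

-5,-15,-5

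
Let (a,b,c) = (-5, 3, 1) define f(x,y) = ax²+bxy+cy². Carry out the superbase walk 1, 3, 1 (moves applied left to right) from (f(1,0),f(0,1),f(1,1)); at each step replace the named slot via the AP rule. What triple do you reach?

start (-5,1,-1) = (f(1,0),f(0,1),f(1,1))
replace slot 1: 2·(1+(-1)) − (-5) = 5 → (5,1,-1)
replace slot 3: 2·(5+1) − (-1) = 13 → (5,1,13)
replace slot 1: 2·(1+13) − 5 = 23 → (23,1,13)

23,1,13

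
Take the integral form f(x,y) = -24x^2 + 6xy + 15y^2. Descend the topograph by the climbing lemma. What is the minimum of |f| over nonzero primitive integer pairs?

descent: ρ → (15,24,-15)  [lands on river]
river: ρ → (-15,36,3)
river: ρ → (3,36,-15)
river: ρ → (-15,24,15)
river: ρ → (15,36,-3)
river: ρ → (-3,36,15)
closes: descent 1, river 6
min |a| on river = 3

3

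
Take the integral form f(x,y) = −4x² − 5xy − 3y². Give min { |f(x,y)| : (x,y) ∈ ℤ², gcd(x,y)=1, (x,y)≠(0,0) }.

translate: b→-3 (≡5 mod 8), so (4,5,3)→(4,-3,2)
flip: (4,-3,2)→(2,3,4)
translate: b→-1 (≡3 mod 4), so (2,3,4)→(2,-1,3)
reduced (well bottom): (2,-1,3) with a≤c, −a<b≤a
well minimum |f| = |-2| = 2 (negative-definite)

2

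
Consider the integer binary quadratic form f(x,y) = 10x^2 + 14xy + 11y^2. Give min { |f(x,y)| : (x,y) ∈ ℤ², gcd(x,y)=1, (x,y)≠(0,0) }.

translate: b→-6 (≡14 mod 20), so (10,14,11)→(10,-6,7)
flip: (10,-6,7)→(7,6,10)
reduced (well bottom): (7,6,10) with a≤c, −a<b≤a
well minimum = a = 7

7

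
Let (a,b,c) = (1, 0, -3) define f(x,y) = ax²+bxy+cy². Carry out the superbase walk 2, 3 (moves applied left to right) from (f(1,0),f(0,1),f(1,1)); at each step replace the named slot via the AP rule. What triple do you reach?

start (1,-3,-2) = (f(1,0),f(0,1),f(1,1))
replace slot 2: 2·(1+(-2)) − (-3) = 1 → (1,1,-2)
replace slot 3: 2·(1+1) − (-2) = 6 → (1,1,6)

1,1,6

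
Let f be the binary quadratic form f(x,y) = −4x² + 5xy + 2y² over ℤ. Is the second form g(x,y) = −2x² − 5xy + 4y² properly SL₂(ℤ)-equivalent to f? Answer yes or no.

D₁ = 57, D₂ = 57
river cycle of f (length 6): (2, 7, -1), (-1, 7, 2), (2, 5, -4), (-4, 3, 3), (3, 3, -4), (-4, 5, 2)
river cycle of g (length 6): (4, 5, -2), (-2, 7, 1), (1, 7, -2), (-2, 5, 4), (4, 3, -3), (-3, 3, 4)
cycles differ ⇒ inequivalent

no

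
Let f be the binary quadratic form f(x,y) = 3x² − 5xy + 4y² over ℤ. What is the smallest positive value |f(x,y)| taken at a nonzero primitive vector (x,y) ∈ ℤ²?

translate: b→1 (≡-5 mod 6), so (3,-5,4)→(3,1,2)
flip: (3,1,2)→(2,-1,3)
reduced (well bottom): (2,-1,3) with a≤c, −a<b≤a
well minimum = a = 2

2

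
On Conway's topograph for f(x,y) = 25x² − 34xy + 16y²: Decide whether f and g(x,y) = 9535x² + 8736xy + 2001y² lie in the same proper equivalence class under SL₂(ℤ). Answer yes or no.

D₁ = -444, D₂ = -444
f: translate: b→16 (≡-34 mod 50), so (25,-34,16)→(25,16,7)
f: flip: (25,16,7)→(7,-16,25)
f: translate: b→-2 (≡-16 mod 14), so (7,-16,25)→(7,-2,16)
f: reduced (well bottom): (7,-2,16) with a≤c, −a<b≤a
g: flip: (9535,8736,2001)→(2001,-8736,9535)
g: translate: b→-732 (≡-8736 mod 4002), so (2001,-8736,9535)→(2001,-732,67)
g: flip: (2001,-732,67)→(67,732,2001)
g: translate: b→62 (≡732 mod 134), so (67,732,2001)→(67,62,16)
g: flip: (67,62,16)→(16,-62,67)
g: translate: b→2 (≡-62 mod 32), so (16,-62,67)→(16,2,7)
g: flip: (16,2,7)→(7,-2,16)
g: reduced (well bottom): (7,-2,16) with a≤c, −a<b≤a
reduced forms (7, -2, 16) vs (7, -2, 16) ⇒ equivalent

yes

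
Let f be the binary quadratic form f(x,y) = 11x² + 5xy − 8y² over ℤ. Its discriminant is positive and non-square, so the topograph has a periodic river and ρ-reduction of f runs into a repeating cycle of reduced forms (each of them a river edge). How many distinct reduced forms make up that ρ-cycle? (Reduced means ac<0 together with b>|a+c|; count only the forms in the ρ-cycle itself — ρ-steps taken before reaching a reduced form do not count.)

D = 377, ⌊√D⌋ = 19
river: ρ → (-8,11,8)
river: ρ → (8,5,-11)
river: ρ → (-11,17,2)
river: ρ → (2,19,-2)
river: ρ → (-2,17,11)
river: ρ → (11,5,-8)
ρ-cycle length = 6 (tail of 0 descent steps not counted)

6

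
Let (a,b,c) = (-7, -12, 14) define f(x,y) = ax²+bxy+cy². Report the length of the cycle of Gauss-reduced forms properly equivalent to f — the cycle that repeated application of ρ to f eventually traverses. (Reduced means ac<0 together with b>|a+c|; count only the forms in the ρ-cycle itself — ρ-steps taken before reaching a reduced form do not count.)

D = 536, ⌊√D⌋ = 23
descent: ρ → (14,12,-7)  [lands on river]
river: ρ → (-7,16,10)
river: ρ → (10,4,-13)
river: ρ → (-13,22,1)
river: ρ → (1,22,-13)
river: ρ → (-13,4,10)
river: ρ → (10,16,-7)
river: ρ → (-7,12,14)
river: ρ → (14,16,-5)
river: ρ → (-5,14,17)
river: ρ → (17,20,-2)
river: ρ → (-2,20,17)
river: ρ → (17,14,-5)
river: ρ → (-5,16,14)
ρ-cycle length = 14 (tail of 1 descent step not counted)

14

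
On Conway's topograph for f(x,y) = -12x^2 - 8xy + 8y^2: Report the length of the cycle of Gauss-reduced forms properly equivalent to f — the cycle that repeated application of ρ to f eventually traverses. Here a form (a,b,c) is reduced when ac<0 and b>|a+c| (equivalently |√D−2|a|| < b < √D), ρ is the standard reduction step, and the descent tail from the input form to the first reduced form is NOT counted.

D = 448, ⌊√D⌋ = 21
descent: ρ → (8,8,-12)  [lands on river]
river: ρ → (-12,16,4)
river: ρ → (4,16,-12)
river: ρ → (-12,8,8)
ρ-cycle length = 4 (tail of 1 descent step not counted)

4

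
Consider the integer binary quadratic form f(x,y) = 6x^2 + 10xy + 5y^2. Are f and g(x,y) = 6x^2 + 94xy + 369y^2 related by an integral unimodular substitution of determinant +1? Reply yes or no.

D₁ = -20, D₂ = -20
f: translate: b→-2 (≡10 mod 12), so (6,10,5)→(6,-2,1)
f: flip: (6,-2,1)→(1,2,6)
f: translate: b→0 (≡2 mod 2), so (1,2,6)→(1,0,5)
f: reduced (well bottom): (1,0,5) with a≤c, −a<b≤a
g: translate: b→-2 (≡94 mod 12), so (6,94,369)→(6,-2,1)
g: flip: (6,-2,1)→(1,2,6)
g: translate: b→0 (≡2 mod 2), so (1,2,6)→(1,0,5)
g: reduced (well bottom): (1,0,5) with a≤c, −a<b≤a
reduced forms (1, 0, 5) vs (1, 0, 5) ⇒ equivalent

yes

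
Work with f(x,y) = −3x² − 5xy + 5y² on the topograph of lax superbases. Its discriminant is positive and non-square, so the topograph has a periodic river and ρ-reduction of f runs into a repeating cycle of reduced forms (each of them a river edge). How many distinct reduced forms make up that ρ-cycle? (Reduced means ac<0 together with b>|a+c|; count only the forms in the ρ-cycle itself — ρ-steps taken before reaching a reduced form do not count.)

D = 85, ⌊√D⌋ = 9
descent: ρ → (5,5,-3)  [lands on river]
river: ρ → (-3,7,3)
river: ρ → (3,5,-5)
river: ρ → (-5,5,3)
river: ρ → (3,7,-3)
river: ρ → (-3,5,5)
ρ-cycle length = 6 (tail of 1 descent step not counted)

6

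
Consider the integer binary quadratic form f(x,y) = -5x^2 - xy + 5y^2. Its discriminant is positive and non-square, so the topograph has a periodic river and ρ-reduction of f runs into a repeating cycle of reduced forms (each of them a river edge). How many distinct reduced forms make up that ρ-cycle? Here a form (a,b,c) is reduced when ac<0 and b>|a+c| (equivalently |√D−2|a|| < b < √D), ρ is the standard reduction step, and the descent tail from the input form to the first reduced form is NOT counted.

D = 101, ⌊√D⌋ = 10
descent: ρ → (5,1,-5)  [lands on river]
river: ρ → (-5,9,1)
river: ρ → (1,9,-5)
river: ρ → (-5,1,5)
river: ρ → (5,9,-1)
river: ρ → (-1,9,5)
ρ-cycle length = 6 (tail of 1 descent step not counted)

6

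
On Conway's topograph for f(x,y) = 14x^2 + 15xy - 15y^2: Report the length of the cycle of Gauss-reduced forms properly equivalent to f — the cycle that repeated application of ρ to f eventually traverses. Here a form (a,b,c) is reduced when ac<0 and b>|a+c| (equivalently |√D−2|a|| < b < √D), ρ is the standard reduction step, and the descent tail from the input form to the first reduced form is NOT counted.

D = 1065, ⌊√D⌋ = 32
river: ρ → (-15,15,14)
river: ρ → (14,13,-16)
river: ρ → (-16,19,11)
river: ρ → (11,25,-10)
river: ρ → (-10,15,21)
river: ρ → (21,27,-4)
river: ρ → (-4,29,14)
river: ρ → (14,27,-6)
river: ρ → (-6,21,26)
river: ρ → (26,31,-1)
river: ρ → (-1,31,26)
river: ρ → (26,21,-6)
river: ρ → (-6,27,14)
river: ρ → (14,29,-4)
river: ρ → (-4,27,21)
river: ρ → (21,15,-10)
river: ρ → (-10,25,11)
river: ρ → (11,19,-16)
river: ρ → (-16,13,14)
river: ρ → (14,15,-15)
ρ-cycle length = 20 (tail of 0 descent steps not counted)

20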